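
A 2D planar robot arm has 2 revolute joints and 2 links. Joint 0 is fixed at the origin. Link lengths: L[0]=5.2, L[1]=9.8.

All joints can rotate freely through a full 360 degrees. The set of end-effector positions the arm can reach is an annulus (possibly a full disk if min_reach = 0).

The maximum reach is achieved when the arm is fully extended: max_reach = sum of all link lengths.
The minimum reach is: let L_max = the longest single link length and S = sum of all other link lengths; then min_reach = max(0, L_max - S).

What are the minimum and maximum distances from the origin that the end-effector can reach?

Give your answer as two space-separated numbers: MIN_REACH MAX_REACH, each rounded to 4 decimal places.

Answer: 4.6000 15.0000

Derivation:
Link lengths: [5.2, 9.8]
max_reach = 5.2 + 9.8 = 15
L_max = max([5.2, 9.8]) = 9.8
S (sum of others) = 15 - 9.8 = 5.2
min_reach = max(0, 9.8 - 5.2) = max(0, 4.6) = 4.6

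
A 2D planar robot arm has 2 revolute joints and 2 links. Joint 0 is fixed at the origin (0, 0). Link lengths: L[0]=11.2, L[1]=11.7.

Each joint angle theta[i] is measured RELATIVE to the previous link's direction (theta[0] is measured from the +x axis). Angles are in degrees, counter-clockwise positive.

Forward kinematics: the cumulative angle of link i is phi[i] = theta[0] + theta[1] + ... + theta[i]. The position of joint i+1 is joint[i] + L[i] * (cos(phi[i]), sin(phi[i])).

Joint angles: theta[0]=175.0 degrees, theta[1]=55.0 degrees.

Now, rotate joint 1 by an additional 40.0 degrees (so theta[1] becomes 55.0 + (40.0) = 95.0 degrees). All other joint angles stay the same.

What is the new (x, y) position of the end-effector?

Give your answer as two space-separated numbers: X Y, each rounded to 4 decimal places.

Answer: -11.1574 -10.7239

Derivation:
joint[0] = (0.0000, 0.0000)  (base)
link 0: phi[0] = 175 = 175 deg
  cos(175 deg) = -0.9962, sin(175 deg) = 0.0872
  joint[1] = (0.0000, 0.0000) + 11.2 * (-0.9962, 0.0872) = (0.0000 + -11.1574, 0.0000 + 0.9761) = (-11.1574, 0.9761)
link 1: phi[1] = 175 + 95 = 270 deg
  cos(270 deg) = -0.0000, sin(270 deg) = -1.0000
  joint[2] = (-11.1574, 0.9761) + 11.7 * (-0.0000, -1.0000) = (-11.1574 + -0.0000, 0.9761 + -11.7000) = (-11.1574, -10.7239)
End effector: (-11.1574, -10.7239)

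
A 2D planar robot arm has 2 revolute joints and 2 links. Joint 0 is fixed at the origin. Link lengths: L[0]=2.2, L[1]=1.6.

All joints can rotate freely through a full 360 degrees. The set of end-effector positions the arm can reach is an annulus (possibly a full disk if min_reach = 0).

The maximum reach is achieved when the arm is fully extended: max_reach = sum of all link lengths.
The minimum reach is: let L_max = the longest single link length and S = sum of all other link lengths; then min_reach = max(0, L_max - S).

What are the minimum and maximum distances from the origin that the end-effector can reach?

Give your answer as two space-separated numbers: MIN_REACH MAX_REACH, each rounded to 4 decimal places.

Link lengths: [2.2, 1.6]
max_reach = 2.2 + 1.6 = 3.8
L_max = max([2.2, 1.6]) = 2.2
S (sum of others) = 3.8 - 2.2 = 1.6
min_reach = max(0, 2.2 - 1.6) = max(0, 0.6) = 0.6

Answer: 0.6000 3.8000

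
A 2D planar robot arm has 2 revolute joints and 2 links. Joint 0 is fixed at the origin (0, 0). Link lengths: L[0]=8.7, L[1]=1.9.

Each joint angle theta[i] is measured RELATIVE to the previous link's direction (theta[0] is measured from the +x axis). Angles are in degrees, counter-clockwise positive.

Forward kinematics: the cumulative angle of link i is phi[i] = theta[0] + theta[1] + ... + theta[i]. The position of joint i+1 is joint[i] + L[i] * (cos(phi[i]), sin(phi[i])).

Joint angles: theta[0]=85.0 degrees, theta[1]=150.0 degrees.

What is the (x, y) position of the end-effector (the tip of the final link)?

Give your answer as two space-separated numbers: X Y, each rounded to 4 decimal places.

joint[0] = (0.0000, 0.0000)  (base)
link 0: phi[0] = 85 = 85 deg
  cos(85 deg) = 0.0872, sin(85 deg) = 0.9962
  joint[1] = (0.0000, 0.0000) + 8.7 * (0.0872, 0.9962) = (0.0000 + 0.7583, 0.0000 + 8.6669) = (0.7583, 8.6669)
link 1: phi[1] = 85 + 150 = 235 deg
  cos(235 deg) = -0.5736, sin(235 deg) = -0.8192
  joint[2] = (0.7583, 8.6669) + 1.9 * (-0.5736, -0.8192) = (0.7583 + -1.0898, 8.6669 + -1.5564) = (-0.3315, 7.1105)
End effector: (-0.3315, 7.1105)

Answer: -0.3315 7.1105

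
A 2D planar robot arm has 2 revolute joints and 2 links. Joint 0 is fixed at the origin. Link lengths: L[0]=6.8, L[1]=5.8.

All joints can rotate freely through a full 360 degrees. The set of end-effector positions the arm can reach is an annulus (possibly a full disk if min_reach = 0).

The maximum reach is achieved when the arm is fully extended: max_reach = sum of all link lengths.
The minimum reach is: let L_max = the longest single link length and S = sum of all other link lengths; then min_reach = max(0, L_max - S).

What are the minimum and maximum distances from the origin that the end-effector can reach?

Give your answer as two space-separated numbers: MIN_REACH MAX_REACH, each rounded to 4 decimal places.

Answer: 1.0000 12.6000

Derivation:
Link lengths: [6.8, 5.8]
max_reach = 6.8 + 5.8 = 12.6
L_max = max([6.8, 5.8]) = 6.8
S (sum of others) = 12.6 - 6.8 = 5.8
min_reach = max(0, 6.8 - 5.8) = max(0, 1) = 1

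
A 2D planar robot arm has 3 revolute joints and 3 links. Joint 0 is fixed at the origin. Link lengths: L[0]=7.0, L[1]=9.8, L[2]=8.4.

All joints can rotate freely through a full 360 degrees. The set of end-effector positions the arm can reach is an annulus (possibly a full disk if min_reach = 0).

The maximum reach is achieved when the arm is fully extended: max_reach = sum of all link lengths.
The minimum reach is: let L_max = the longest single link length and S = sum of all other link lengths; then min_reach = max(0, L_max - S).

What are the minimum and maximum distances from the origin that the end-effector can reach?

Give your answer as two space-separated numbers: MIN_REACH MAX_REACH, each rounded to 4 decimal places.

Answer: 0.0000 25.2000

Derivation:
Link lengths: [7.0, 9.8, 8.4]
max_reach = 7 + 9.8 + 8.4 = 25.2
L_max = max([7.0, 9.8, 8.4]) = 9.8
S (sum of others) = 25.2 - 9.8 = 15.4
min_reach = max(0, 9.8 - 15.4) = max(0, -5.6) = 0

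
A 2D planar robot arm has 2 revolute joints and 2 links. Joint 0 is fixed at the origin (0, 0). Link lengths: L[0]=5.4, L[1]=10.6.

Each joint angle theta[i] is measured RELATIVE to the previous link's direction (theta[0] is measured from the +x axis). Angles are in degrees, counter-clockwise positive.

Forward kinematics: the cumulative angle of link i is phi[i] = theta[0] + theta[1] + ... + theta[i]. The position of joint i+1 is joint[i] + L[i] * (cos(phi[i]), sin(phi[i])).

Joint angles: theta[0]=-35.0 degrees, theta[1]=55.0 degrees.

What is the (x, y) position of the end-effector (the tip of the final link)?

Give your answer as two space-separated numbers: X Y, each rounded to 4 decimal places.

joint[0] = (0.0000, 0.0000)  (base)
link 0: phi[0] = -35 = -35 deg
  cos(-35 deg) = 0.8192, sin(-35 deg) = -0.5736
  joint[1] = (0.0000, 0.0000) + 5.4 * (0.8192, -0.5736) = (0.0000 + 4.4234, 0.0000 + -3.0973) = (4.4234, -3.0973)
link 1: phi[1] = -35 + 55 = 20 deg
  cos(20 deg) = 0.9397, sin(20 deg) = 0.3420
  joint[2] = (4.4234, -3.0973) + 10.6 * (0.9397, 0.3420) = (4.4234 + 9.9607, -3.0973 + 3.6254) = (14.3842, 0.5281)
End effector: (14.3842, 0.5281)

Answer: 14.3842 0.5281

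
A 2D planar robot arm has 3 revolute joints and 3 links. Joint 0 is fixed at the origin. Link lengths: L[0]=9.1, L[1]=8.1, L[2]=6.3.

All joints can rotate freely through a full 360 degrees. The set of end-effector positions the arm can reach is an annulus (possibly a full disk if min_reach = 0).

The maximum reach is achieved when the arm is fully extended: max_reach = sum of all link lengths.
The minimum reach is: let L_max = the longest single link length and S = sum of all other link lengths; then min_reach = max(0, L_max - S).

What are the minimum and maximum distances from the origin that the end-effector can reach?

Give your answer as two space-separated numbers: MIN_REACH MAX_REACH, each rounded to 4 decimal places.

Answer: 0.0000 23.5000

Derivation:
Link lengths: [9.1, 8.1, 6.3]
max_reach = 9.1 + 8.1 + 6.3 = 23.5
L_max = max([9.1, 8.1, 6.3]) = 9.1
S (sum of others) = 23.5 - 9.1 = 14.4
min_reach = max(0, 9.1 - 14.4) = max(0, -5.3) = 0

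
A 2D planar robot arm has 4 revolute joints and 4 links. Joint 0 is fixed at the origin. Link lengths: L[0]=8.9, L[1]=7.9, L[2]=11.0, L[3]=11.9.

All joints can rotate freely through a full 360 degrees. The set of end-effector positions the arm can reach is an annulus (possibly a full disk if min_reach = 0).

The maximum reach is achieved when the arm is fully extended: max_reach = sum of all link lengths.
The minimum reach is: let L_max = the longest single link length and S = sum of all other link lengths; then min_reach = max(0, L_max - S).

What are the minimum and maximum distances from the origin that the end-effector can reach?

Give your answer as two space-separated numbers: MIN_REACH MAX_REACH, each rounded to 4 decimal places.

Answer: 0.0000 39.7000

Derivation:
Link lengths: [8.9, 7.9, 11.0, 11.9]
max_reach = 8.9 + 7.9 + 11 + 11.9 = 39.7
L_max = max([8.9, 7.9, 11.0, 11.9]) = 11.9
S (sum of others) = 39.7 - 11.9 = 27.8
min_reach = max(0, 11.9 - 27.8) = max(0, -15.9) = 0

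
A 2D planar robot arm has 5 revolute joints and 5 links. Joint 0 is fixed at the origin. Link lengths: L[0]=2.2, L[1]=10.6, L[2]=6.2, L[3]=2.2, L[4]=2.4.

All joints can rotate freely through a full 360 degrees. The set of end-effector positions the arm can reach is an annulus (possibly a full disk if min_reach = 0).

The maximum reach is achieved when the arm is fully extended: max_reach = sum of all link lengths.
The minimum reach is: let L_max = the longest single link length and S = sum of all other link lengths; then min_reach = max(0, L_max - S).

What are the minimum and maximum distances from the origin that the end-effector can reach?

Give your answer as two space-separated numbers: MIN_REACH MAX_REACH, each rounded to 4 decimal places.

Link lengths: [2.2, 10.6, 6.2, 2.2, 2.4]
max_reach = 2.2 + 10.6 + 6.2 + 2.2 + 2.4 = 23.6
L_max = max([2.2, 10.6, 6.2, 2.2, 2.4]) = 10.6
S (sum of others) = 23.6 - 10.6 = 13
min_reach = max(0, 10.6 - 13) = max(0, -2.4) = 0

Answer: 0.0000 23.6000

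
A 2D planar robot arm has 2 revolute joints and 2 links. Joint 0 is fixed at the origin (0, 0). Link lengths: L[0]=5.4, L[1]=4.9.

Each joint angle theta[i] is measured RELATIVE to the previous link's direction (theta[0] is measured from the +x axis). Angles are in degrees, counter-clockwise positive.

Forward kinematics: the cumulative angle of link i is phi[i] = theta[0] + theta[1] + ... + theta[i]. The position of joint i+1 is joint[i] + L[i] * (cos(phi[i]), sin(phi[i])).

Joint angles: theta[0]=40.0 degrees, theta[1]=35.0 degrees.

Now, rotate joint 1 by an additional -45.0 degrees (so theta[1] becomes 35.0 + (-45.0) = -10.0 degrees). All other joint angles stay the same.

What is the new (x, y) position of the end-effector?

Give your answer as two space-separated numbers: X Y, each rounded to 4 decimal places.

Answer: 8.3802 5.9211

Derivation:
joint[0] = (0.0000, 0.0000)  (base)
link 0: phi[0] = 40 = 40 deg
  cos(40 deg) = 0.7660, sin(40 deg) = 0.6428
  joint[1] = (0.0000, 0.0000) + 5.4 * (0.7660, 0.6428) = (0.0000 + 4.1366, 0.0000 + 3.4711) = (4.1366, 3.4711)
link 1: phi[1] = 40 + -10 = 30 deg
  cos(30 deg) = 0.8660, sin(30 deg) = 0.5000
  joint[2] = (4.1366, 3.4711) + 4.9 * (0.8660, 0.5000) = (4.1366 + 4.2435, 3.4711 + 2.4500) = (8.3802, 5.9211)
End effector: (8.3802, 5.9211)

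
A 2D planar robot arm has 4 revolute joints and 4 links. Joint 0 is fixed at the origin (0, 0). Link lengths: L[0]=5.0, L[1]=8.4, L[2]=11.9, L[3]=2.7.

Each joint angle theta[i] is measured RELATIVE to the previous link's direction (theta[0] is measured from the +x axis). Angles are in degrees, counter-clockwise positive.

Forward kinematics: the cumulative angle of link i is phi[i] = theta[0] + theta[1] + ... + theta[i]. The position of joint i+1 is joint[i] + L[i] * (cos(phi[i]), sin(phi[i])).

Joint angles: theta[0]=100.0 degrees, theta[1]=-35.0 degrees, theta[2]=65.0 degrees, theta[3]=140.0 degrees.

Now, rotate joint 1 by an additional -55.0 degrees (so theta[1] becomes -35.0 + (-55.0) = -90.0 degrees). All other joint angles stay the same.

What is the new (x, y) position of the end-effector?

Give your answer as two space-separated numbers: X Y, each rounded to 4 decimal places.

Answer: 8.2724 16.3285

Derivation:
joint[0] = (0.0000, 0.0000)  (base)
link 0: phi[0] = 100 = 100 deg
  cos(100 deg) = -0.1736, sin(100 deg) = 0.9848
  joint[1] = (0.0000, 0.0000) + 5 * (-0.1736, 0.9848) = (0.0000 + -0.8682, 0.0000 + 4.9240) = (-0.8682, 4.9240)
link 1: phi[1] = 100 + -90 = 10 deg
  cos(10 deg) = 0.9848, sin(10 deg) = 0.1736
  joint[2] = (-0.8682, 4.9240) + 8.4 * (0.9848, 0.1736) = (-0.8682 + 8.2724, 4.9240 + 1.4586) = (7.4041, 6.3827)
link 2: phi[2] = 100 + -90 + 65 = 75 deg
  cos(75 deg) = 0.2588, sin(75 deg) = 0.9659
  joint[3] = (7.4041, 6.3827) + 11.9 * (0.2588, 0.9659) = (7.4041 + 3.0799, 6.3827 + 11.4945) = (10.4841, 17.8772)
link 3: phi[3] = 100 + -90 + 65 + 140 = 215 deg
  cos(215 deg) = -0.8192, sin(215 deg) = -0.5736
  joint[4] = (10.4841, 17.8772) + 2.7 * (-0.8192, -0.5736) = (10.4841 + -2.2117, 17.8772 + -1.5487) = (8.2724, 16.3285)
End effector: (8.2724, 16.3285)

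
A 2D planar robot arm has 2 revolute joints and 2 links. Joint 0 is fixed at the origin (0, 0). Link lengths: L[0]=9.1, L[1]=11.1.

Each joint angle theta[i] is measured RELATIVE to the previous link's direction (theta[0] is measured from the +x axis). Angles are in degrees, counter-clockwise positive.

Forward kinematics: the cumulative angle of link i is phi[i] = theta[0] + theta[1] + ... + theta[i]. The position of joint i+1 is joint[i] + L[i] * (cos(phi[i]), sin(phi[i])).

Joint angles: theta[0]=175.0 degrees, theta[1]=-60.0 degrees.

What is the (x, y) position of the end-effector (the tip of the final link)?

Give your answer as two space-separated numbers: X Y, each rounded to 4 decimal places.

joint[0] = (0.0000, 0.0000)  (base)
link 0: phi[0] = 175 = 175 deg
  cos(175 deg) = -0.9962, sin(175 deg) = 0.0872
  joint[1] = (0.0000, 0.0000) + 9.1 * (-0.9962, 0.0872) = (0.0000 + -9.0654, 0.0000 + 0.7931) = (-9.0654, 0.7931)
link 1: phi[1] = 175 + -60 = 115 deg
  cos(115 deg) = -0.4226, sin(115 deg) = 0.9063
  joint[2] = (-9.0654, 0.7931) + 11.1 * (-0.4226, 0.9063) = (-9.0654 + -4.6911, 0.7931 + 10.0600) = (-13.7564, 10.8531)
End effector: (-13.7564, 10.8531)

Answer: -13.7564 10.8531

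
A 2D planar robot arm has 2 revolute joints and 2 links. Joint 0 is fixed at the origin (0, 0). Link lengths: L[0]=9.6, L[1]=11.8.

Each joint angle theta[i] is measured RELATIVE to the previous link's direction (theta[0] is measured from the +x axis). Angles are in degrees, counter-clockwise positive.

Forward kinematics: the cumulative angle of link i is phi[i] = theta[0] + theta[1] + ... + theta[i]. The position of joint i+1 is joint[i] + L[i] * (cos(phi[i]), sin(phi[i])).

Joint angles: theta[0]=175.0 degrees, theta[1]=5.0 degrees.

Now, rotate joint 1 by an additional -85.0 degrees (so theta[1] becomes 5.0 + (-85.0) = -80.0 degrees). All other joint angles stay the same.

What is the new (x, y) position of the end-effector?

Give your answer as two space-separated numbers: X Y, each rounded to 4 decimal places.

Answer: -10.5919 12.5918

Derivation:
joint[0] = (0.0000, 0.0000)  (base)
link 0: phi[0] = 175 = 175 deg
  cos(175 deg) = -0.9962, sin(175 deg) = 0.0872
  joint[1] = (0.0000, 0.0000) + 9.6 * (-0.9962, 0.0872) = (0.0000 + -9.5635, 0.0000 + 0.8367) = (-9.5635, 0.8367)
link 1: phi[1] = 175 + -80 = 95 deg
  cos(95 deg) = -0.0872, sin(95 deg) = 0.9962
  joint[2] = (-9.5635, 0.8367) + 11.8 * (-0.0872, 0.9962) = (-9.5635 + -1.0284, 0.8367 + 11.7551) = (-10.5919, 12.5918)
End effector: (-10.5919, 12.5918)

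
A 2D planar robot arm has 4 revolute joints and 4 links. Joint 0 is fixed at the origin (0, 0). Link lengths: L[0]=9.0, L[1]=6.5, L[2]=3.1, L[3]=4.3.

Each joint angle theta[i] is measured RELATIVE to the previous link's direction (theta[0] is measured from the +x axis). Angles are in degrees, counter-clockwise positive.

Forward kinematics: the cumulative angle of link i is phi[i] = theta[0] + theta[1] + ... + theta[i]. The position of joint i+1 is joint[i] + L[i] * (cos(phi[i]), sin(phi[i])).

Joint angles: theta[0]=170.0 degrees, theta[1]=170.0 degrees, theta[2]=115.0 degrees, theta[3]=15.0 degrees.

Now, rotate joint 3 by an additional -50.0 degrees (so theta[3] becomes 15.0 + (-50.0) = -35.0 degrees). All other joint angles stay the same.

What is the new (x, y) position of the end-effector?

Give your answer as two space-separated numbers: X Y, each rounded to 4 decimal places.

joint[0] = (0.0000, 0.0000)  (base)
link 0: phi[0] = 170 = 170 deg
  cos(170 deg) = -0.9848, sin(170 deg) = 0.1736
  joint[1] = (0.0000, 0.0000) + 9 * (-0.9848, 0.1736) = (0.0000 + -8.8633, 0.0000 + 1.5628) = (-8.8633, 1.5628)
link 1: phi[1] = 170 + 170 = 340 deg
  cos(340 deg) = 0.9397, sin(340 deg) = -0.3420
  joint[2] = (-8.8633, 1.5628) + 6.5 * (0.9397, -0.3420) = (-8.8633 + 6.1080, 1.5628 + -2.2231) = (-2.7553, -0.6603)
link 2: phi[2] = 170 + 170 + 115 = 455 deg
  cos(455 deg) = -0.0872, sin(455 deg) = 0.9962
  joint[3] = (-2.7553, -0.6603) + 3.1 * (-0.0872, 0.9962) = (-2.7553 + -0.2702, -0.6603 + 3.0882) = (-3.0255, 2.4279)
link 3: phi[3] = 170 + 170 + 115 + -35 = 420 deg
  cos(420 deg) = 0.5000, sin(420 deg) = 0.8660
  joint[4] = (-3.0255, 2.4279) + 4.3 * (0.5000, 0.8660) = (-3.0255 + 2.1500, 2.4279 + 3.7239) = (-0.8755, 6.1518)
End effector: (-0.8755, 6.1518)

Answer: -0.8755 6.1518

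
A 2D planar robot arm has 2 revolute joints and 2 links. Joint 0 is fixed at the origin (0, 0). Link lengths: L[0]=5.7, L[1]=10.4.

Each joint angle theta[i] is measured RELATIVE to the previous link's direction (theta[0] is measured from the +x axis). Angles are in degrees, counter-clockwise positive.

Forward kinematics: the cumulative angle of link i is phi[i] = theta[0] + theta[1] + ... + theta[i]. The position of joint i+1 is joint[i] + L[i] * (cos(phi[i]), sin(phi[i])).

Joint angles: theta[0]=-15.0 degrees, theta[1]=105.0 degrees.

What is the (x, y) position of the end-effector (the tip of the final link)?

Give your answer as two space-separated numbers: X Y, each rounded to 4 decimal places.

joint[0] = (0.0000, 0.0000)  (base)
link 0: phi[0] = -15 = -15 deg
  cos(-15 deg) = 0.9659, sin(-15 deg) = -0.2588
  joint[1] = (0.0000, 0.0000) + 5.7 * (0.9659, -0.2588) = (0.0000 + 5.5058, 0.0000 + -1.4753) = (5.5058, -1.4753)
link 1: phi[1] = -15 + 105 = 90 deg
  cos(90 deg) = 0.0000, sin(90 deg) = 1.0000
  joint[2] = (5.5058, -1.4753) + 10.4 * (0.0000, 1.0000) = (5.5058 + 0.0000, -1.4753 + 10.4000) = (5.5058, 8.9247)
End effector: (5.5058, 8.9247)

Answer: 5.5058 8.9247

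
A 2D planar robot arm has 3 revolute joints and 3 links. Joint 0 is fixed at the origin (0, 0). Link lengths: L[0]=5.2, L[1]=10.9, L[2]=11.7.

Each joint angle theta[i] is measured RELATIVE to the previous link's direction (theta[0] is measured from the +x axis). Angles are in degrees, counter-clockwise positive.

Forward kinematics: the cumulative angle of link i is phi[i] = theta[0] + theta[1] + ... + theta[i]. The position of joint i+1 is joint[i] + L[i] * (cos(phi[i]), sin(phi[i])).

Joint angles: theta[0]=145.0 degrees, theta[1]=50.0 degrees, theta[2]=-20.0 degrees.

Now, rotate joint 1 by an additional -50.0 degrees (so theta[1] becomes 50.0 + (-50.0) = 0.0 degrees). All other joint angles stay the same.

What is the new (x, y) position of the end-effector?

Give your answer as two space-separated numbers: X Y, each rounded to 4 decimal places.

Answer: -19.8992 18.8187

Derivation:
joint[0] = (0.0000, 0.0000)  (base)
link 0: phi[0] = 145 = 145 deg
  cos(145 deg) = -0.8192, sin(145 deg) = 0.5736
  joint[1] = (0.0000, 0.0000) + 5.2 * (-0.8192, 0.5736) = (0.0000 + -4.2596, 0.0000 + 2.9826) = (-4.2596, 2.9826)
link 1: phi[1] = 145 + 0 = 145 deg
  cos(145 deg) = -0.8192, sin(145 deg) = 0.5736
  joint[2] = (-4.2596, 2.9826) + 10.9 * (-0.8192, 0.5736) = (-4.2596 + -8.9288, 2.9826 + 6.2520) = (-13.1883, 9.2346)
link 2: phi[2] = 145 + 0 + -20 = 125 deg
  cos(125 deg) = -0.5736, sin(125 deg) = 0.8192
  joint[3] = (-13.1883, 9.2346) + 11.7 * (-0.5736, 0.8192) = (-13.1883 + -6.7108, 9.2346 + 9.5841) = (-19.8992, 18.8187)
End effector: (-19.8992, 18.8187)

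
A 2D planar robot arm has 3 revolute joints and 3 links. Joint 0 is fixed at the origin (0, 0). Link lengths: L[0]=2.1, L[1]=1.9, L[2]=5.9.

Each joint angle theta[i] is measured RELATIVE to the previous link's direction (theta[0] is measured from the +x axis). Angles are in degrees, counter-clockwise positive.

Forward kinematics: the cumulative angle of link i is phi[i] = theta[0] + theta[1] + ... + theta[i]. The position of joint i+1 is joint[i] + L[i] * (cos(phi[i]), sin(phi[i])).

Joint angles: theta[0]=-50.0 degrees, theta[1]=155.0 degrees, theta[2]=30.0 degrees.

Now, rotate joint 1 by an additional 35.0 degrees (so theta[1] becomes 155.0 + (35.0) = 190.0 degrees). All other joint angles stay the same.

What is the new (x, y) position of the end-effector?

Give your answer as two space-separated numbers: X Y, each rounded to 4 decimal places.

Answer: -5.9160 0.6371

Derivation:
joint[0] = (0.0000, 0.0000)  (base)
link 0: phi[0] = -50 = -50 deg
  cos(-50 deg) = 0.6428, sin(-50 deg) = -0.7660
  joint[1] = (0.0000, 0.0000) + 2.1 * (0.6428, -0.7660) = (0.0000 + 1.3499, 0.0000 + -1.6087) = (1.3499, -1.6087)
link 1: phi[1] = -50 + 190 = 140 deg
  cos(140 deg) = -0.7660, sin(140 deg) = 0.6428
  joint[2] = (1.3499, -1.6087) + 1.9 * (-0.7660, 0.6428) = (1.3499 + -1.4555, -1.6087 + 1.2213) = (-0.1056, -0.3874)
link 2: phi[2] = -50 + 190 + 30 = 170 deg
  cos(170 deg) = -0.9848, sin(170 deg) = 0.1736
  joint[3] = (-0.1056, -0.3874) + 5.9 * (-0.9848, 0.1736) = (-0.1056 + -5.8104, -0.3874 + 1.0245) = (-5.9160, 0.6371)
End effector: (-5.9160, 0.6371)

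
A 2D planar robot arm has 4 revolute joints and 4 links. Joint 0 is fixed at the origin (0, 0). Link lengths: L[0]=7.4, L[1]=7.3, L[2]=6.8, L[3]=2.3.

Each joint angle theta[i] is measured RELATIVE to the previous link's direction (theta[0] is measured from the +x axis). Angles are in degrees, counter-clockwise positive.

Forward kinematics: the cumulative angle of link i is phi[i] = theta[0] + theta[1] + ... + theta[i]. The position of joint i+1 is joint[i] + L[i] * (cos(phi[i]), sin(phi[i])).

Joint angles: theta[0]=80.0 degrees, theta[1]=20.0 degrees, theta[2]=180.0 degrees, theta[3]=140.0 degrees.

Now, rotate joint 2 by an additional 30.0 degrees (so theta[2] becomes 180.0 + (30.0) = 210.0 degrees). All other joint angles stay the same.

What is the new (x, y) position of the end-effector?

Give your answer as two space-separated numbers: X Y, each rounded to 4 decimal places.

joint[0] = (0.0000, 0.0000)  (base)
link 0: phi[0] = 80 = 80 deg
  cos(80 deg) = 0.1736, sin(80 deg) = 0.9848
  joint[1] = (0.0000, 0.0000) + 7.4 * (0.1736, 0.9848) = (0.0000 + 1.2850, 0.0000 + 7.2876) = (1.2850, 7.2876)
link 1: phi[1] = 80 + 20 = 100 deg
  cos(100 deg) = -0.1736, sin(100 deg) = 0.9848
  joint[2] = (1.2850, 7.2876) + 7.3 * (-0.1736, 0.9848) = (1.2850 + -1.2676, 7.2876 + 7.1891) = (0.0174, 14.4767)
link 2: phi[2] = 80 + 20 + 210 = 310 deg
  cos(310 deg) = 0.6428, sin(310 deg) = -0.7660
  joint[3] = (0.0174, 14.4767) + 6.8 * (0.6428, -0.7660) = (0.0174 + 4.3710, 14.4767 + -5.2091) = (4.3883, 9.2676)
link 3: phi[3] = 80 + 20 + 210 + 140 = 450 deg
  cos(450 deg) = 0.0000, sin(450 deg) = 1.0000
  joint[4] = (4.3883, 9.2676) + 2.3 * (0.0000, 1.0000) = (4.3883 + 0.0000, 9.2676 + 2.3000) = (4.3883, 11.5676)
End effector: (4.3883, 11.5676)

Answer: 4.3883 11.5676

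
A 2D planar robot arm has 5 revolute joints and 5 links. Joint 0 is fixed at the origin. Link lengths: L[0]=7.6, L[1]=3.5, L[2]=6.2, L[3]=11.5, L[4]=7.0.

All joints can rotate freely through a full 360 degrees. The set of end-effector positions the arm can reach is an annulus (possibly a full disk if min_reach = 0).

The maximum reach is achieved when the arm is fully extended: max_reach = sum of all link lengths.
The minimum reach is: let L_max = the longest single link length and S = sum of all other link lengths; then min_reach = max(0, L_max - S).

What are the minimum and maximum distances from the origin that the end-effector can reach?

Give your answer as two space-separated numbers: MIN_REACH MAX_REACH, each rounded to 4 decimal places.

Answer: 0.0000 35.8000

Derivation:
Link lengths: [7.6, 3.5, 6.2, 11.5, 7.0]
max_reach = 7.6 + 3.5 + 6.2 + 11.5 + 7 = 35.8
L_max = max([7.6, 3.5, 6.2, 11.5, 7.0]) = 11.5
S (sum of others) = 35.8 - 11.5 = 24.3
min_reach = max(0, 11.5 - 24.3) = max(0, -12.8) = 0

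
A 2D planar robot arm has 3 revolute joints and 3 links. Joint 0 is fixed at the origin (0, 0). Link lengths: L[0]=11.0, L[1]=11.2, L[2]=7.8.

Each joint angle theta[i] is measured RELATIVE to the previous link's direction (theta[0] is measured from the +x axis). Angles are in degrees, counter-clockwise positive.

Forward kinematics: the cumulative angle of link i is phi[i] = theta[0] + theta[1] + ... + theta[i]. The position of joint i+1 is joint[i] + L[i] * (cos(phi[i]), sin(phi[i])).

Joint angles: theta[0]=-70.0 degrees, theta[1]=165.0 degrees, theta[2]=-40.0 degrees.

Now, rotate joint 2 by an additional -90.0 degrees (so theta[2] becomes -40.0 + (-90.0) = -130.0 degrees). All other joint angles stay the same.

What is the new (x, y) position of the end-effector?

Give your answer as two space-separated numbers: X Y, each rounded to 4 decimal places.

Answer: 9.1755 -3.6531

Derivation:
joint[0] = (0.0000, 0.0000)  (base)
link 0: phi[0] = -70 = -70 deg
  cos(-70 deg) = 0.3420, sin(-70 deg) = -0.9397
  joint[1] = (0.0000, 0.0000) + 11 * (0.3420, -0.9397) = (0.0000 + 3.7622, 0.0000 + -10.3366) = (3.7622, -10.3366)
link 1: phi[1] = -70 + 165 = 95 deg
  cos(95 deg) = -0.0872, sin(95 deg) = 0.9962
  joint[2] = (3.7622, -10.3366) + 11.2 * (-0.0872, 0.9962) = (3.7622 + -0.9761, -10.3366 + 11.1574) = (2.7861, 0.8208)
link 2: phi[2] = -70 + 165 + -130 = -35 deg
  cos(-35 deg) = 0.8192, sin(-35 deg) = -0.5736
  joint[3] = (2.7861, 0.8208) + 7.8 * (0.8192, -0.5736) = (2.7861 + 6.3894, 0.8208 + -4.4739) = (9.1755, -3.6531)
End effector: (9.1755, -3.6531)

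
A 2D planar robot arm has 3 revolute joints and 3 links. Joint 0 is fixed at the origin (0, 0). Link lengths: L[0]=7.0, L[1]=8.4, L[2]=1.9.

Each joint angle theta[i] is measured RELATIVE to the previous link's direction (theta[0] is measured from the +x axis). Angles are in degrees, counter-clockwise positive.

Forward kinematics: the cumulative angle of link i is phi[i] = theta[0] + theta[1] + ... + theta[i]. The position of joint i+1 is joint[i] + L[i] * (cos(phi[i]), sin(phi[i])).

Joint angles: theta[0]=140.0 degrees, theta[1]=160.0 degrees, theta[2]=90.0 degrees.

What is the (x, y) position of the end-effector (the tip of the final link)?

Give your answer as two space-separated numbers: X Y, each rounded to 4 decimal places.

joint[0] = (0.0000, 0.0000)  (base)
link 0: phi[0] = 140 = 140 deg
  cos(140 deg) = -0.7660, sin(140 deg) = 0.6428
  joint[1] = (0.0000, 0.0000) + 7 * (-0.7660, 0.6428) = (0.0000 + -5.3623, 0.0000 + 4.4995) = (-5.3623, 4.4995)
link 1: phi[1] = 140 + 160 = 300 deg
  cos(300 deg) = 0.5000, sin(300 deg) = -0.8660
  joint[2] = (-5.3623, 4.4995) + 8.4 * (0.5000, -0.8660) = (-5.3623 + 4.2000, 4.4995 + -7.2746) = (-1.1623, -2.7751)
link 2: phi[2] = 140 + 160 + 90 = 390 deg
  cos(390 deg) = 0.8660, sin(390 deg) = 0.5000
  joint[3] = (-1.1623, -2.7751) + 1.9 * (0.8660, 0.5000) = (-1.1623 + 1.6454, -2.7751 + 0.9500) = (0.4831, -1.8251)
End effector: (0.4831, -1.8251)

Answer: 0.4831 -1.8251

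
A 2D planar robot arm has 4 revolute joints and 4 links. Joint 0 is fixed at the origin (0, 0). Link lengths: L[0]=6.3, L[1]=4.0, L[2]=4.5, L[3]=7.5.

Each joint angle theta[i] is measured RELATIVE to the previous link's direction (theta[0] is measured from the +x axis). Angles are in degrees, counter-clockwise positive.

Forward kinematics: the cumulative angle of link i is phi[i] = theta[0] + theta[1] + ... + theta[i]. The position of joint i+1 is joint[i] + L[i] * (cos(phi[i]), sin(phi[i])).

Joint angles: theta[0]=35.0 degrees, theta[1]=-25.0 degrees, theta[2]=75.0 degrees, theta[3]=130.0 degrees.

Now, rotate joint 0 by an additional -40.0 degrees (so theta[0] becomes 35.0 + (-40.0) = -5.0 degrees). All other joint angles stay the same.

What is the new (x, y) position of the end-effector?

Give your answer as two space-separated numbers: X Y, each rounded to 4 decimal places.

joint[0] = (0.0000, 0.0000)  (base)
link 0: phi[0] = -5 = -5 deg
  cos(-5 deg) = 0.9962, sin(-5 deg) = -0.0872
  joint[1] = (0.0000, 0.0000) + 6.3 * (0.9962, -0.0872) = (0.0000 + 6.2760, 0.0000 + -0.5491) = (6.2760, -0.5491)
link 1: phi[1] = -5 + -25 = -30 deg
  cos(-30 deg) = 0.8660, sin(-30 deg) = -0.5000
  joint[2] = (6.2760, -0.5491) + 4 * (0.8660, -0.5000) = (6.2760 + 3.4641, -0.5491 + -2.0000) = (9.7401, -2.5491)
link 2: phi[2] = -5 + -25 + 75 = 45 deg
  cos(45 deg) = 0.7071, sin(45 deg) = 0.7071
  joint[3] = (9.7401, -2.5491) + 4.5 * (0.7071, 0.7071) = (9.7401 + 3.1820, -2.5491 + 3.1820) = (12.9221, 0.6329)
link 3: phi[3] = -5 + -25 + 75 + 130 = 175 deg
  cos(175 deg) = -0.9962, sin(175 deg) = 0.0872
  joint[4] = (12.9221, 0.6329) + 7.5 * (-0.9962, 0.0872) = (12.9221 + -7.4715, 0.6329 + 0.6537) = (5.4506, 1.2866)
End effector: (5.4506, 1.2866)

Answer: 5.4506 1.2866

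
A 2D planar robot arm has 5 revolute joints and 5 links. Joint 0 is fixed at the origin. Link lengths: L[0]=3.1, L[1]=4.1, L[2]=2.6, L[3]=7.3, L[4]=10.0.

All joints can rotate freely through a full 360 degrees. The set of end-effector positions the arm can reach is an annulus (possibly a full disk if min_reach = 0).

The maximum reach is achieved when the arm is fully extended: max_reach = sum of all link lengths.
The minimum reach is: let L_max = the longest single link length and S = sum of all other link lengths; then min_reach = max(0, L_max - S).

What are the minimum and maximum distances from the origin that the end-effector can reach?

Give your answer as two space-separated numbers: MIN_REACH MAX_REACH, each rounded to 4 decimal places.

Answer: 0.0000 27.1000

Derivation:
Link lengths: [3.1, 4.1, 2.6, 7.3, 10.0]
max_reach = 3.1 + 4.1 + 2.6 + 7.3 + 10 = 27.1
L_max = max([3.1, 4.1, 2.6, 7.3, 10.0]) = 10
S (sum of others) = 27.1 - 10 = 17.1
min_reach = max(0, 10 - 17.1) = max(0, -7.1) = 0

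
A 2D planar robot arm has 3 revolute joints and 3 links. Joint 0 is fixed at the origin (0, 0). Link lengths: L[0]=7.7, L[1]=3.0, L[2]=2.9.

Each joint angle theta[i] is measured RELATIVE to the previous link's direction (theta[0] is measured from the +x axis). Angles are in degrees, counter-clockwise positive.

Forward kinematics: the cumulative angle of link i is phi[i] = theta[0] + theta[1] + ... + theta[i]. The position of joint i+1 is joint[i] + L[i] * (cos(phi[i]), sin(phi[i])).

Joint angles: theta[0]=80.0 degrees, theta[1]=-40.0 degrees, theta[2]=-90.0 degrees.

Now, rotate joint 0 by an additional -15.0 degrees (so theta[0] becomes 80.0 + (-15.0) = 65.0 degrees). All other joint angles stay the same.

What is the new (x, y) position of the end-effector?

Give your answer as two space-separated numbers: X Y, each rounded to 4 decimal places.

joint[0] = (0.0000, 0.0000)  (base)
link 0: phi[0] = 65 = 65 deg
  cos(65 deg) = 0.4226, sin(65 deg) = 0.9063
  joint[1] = (0.0000, 0.0000) + 7.7 * (0.4226, 0.9063) = (0.0000 + 3.2542, 0.0000 + 6.9786) = (3.2542, 6.9786)
link 1: phi[1] = 65 + -40 = 25 deg
  cos(25 deg) = 0.9063, sin(25 deg) = 0.4226
  joint[2] = (3.2542, 6.9786) + 3 * (0.9063, 0.4226) = (3.2542 + 2.7189, 6.9786 + 1.2679) = (5.9731, 8.2464)
link 2: phi[2] = 65 + -40 + -90 = -65 deg
  cos(-65 deg) = 0.4226, sin(-65 deg) = -0.9063
  joint[3] = (5.9731, 8.2464) + 2.9 * (0.4226, -0.9063) = (5.9731 + 1.2256, 8.2464 + -2.6283) = (7.1987, 5.6181)
End effector: (7.1987, 5.6181)

Answer: 7.1987 5.6181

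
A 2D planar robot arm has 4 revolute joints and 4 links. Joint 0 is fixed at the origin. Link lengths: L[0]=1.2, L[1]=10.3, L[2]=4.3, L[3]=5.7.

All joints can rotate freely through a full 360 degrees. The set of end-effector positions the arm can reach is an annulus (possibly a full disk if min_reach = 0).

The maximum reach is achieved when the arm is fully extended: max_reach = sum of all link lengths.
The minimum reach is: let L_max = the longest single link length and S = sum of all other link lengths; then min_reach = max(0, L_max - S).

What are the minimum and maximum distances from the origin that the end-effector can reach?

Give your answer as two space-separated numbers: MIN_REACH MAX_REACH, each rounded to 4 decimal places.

Link lengths: [1.2, 10.3, 4.3, 5.7]
max_reach = 1.2 + 10.3 + 4.3 + 5.7 = 21.5
L_max = max([1.2, 10.3, 4.3, 5.7]) = 10.3
S (sum of others) = 21.5 - 10.3 = 11.2
min_reach = max(0, 10.3 - 11.2) = max(0, -0.9) = 0

Answer: 0.0000 21.5000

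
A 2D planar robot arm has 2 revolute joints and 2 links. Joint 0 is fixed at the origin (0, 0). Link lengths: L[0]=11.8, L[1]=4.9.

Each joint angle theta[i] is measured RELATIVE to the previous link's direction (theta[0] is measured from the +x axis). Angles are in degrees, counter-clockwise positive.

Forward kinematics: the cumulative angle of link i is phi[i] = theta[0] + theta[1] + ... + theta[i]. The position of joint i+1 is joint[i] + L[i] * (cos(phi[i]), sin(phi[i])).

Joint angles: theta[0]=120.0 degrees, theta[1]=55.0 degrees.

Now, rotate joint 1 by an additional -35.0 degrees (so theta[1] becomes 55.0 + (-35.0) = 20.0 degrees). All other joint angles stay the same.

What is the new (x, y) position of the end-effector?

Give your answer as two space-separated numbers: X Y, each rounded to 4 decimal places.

joint[0] = (0.0000, 0.0000)  (base)
link 0: phi[0] = 120 = 120 deg
  cos(120 deg) = -0.5000, sin(120 deg) = 0.8660
  joint[1] = (0.0000, 0.0000) + 11.8 * (-0.5000, 0.8660) = (0.0000 + -5.9000, 0.0000 + 10.2191) = (-5.9000, 10.2191)
link 1: phi[1] = 120 + 20 = 140 deg
  cos(140 deg) = -0.7660, sin(140 deg) = 0.6428
  joint[2] = (-5.9000, 10.2191) + 4.9 * (-0.7660, 0.6428) = (-5.9000 + -3.7536, 10.2191 + 3.1497) = (-9.6536, 13.3688)
End effector: (-9.6536, 13.3688)

Answer: -9.6536 13.3688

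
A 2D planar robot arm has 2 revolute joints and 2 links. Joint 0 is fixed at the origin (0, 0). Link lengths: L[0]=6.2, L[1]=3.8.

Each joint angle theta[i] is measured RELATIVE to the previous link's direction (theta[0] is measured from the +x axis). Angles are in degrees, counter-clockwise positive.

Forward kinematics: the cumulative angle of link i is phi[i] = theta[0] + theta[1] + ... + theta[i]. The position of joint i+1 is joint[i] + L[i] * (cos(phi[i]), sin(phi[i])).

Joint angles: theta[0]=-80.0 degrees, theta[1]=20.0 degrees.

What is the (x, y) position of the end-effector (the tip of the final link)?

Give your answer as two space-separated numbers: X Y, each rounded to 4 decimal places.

joint[0] = (0.0000, 0.0000)  (base)
link 0: phi[0] = -80 = -80 deg
  cos(-80 deg) = 0.1736, sin(-80 deg) = -0.9848
  joint[1] = (0.0000, 0.0000) + 6.2 * (0.1736, -0.9848) = (0.0000 + 1.0766, 0.0000 + -6.1058) = (1.0766, -6.1058)
link 1: phi[1] = -80 + 20 = -60 deg
  cos(-60 deg) = 0.5000, sin(-60 deg) = -0.8660
  joint[2] = (1.0766, -6.1058) + 3.8 * (0.5000, -0.8660) = (1.0766 + 1.9000, -6.1058 + -3.2909) = (2.9766, -9.3967)
End effector: (2.9766, -9.3967)

Answer: 2.9766 -9.3967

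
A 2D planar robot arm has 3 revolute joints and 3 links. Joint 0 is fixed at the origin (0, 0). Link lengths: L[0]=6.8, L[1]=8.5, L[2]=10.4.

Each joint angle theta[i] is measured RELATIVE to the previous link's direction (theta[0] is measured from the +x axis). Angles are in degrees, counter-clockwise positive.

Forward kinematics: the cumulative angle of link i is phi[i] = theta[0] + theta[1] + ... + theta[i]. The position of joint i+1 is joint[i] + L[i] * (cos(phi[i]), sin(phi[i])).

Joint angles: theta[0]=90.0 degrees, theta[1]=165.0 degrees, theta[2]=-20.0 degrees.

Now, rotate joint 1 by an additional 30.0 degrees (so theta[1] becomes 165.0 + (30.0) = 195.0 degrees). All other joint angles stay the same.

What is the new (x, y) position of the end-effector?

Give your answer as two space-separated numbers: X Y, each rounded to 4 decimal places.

joint[0] = (0.0000, 0.0000)  (base)
link 0: phi[0] = 90 = 90 deg
  cos(90 deg) = 0.0000, sin(90 deg) = 1.0000
  joint[1] = (0.0000, 0.0000) + 6.8 * (0.0000, 1.0000) = (0.0000 + 0.0000, 0.0000 + 6.8000) = (0.0000, 6.8000)
link 1: phi[1] = 90 + 195 = 285 deg
  cos(285 deg) = 0.2588, sin(285 deg) = -0.9659
  joint[2] = (0.0000, 6.8000) + 8.5 * (0.2588, -0.9659) = (0.0000 + 2.2000, 6.8000 + -8.2104) = (2.2000, -1.4104)
link 2: phi[2] = 90 + 195 + -20 = 265 deg
  cos(265 deg) = -0.0872, sin(265 deg) = -0.9962
  joint[3] = (2.2000, -1.4104) + 10.4 * (-0.0872, -0.9962) = (2.2000 + -0.9064, -1.4104 + -10.3604) = (1.2935, -11.7708)
End effector: (1.2935, -11.7708)

Answer: 1.2935 -11.7708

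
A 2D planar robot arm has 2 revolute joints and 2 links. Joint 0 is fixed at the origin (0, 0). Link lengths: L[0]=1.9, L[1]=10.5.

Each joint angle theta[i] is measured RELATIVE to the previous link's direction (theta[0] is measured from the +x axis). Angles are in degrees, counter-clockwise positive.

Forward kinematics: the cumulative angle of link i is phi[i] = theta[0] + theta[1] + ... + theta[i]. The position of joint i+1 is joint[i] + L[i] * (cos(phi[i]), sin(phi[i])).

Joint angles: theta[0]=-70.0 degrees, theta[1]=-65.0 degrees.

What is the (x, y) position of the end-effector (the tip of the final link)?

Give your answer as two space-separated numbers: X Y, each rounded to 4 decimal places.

Answer: -6.7748 -9.2100

Derivation:
joint[0] = (0.0000, 0.0000)  (base)
link 0: phi[0] = -70 = -70 deg
  cos(-70 deg) = 0.3420, sin(-70 deg) = -0.9397
  joint[1] = (0.0000, 0.0000) + 1.9 * (0.3420, -0.9397) = (0.0000 + 0.6498, 0.0000 + -1.7854) = (0.6498, -1.7854)
link 1: phi[1] = -70 + -65 = -135 deg
  cos(-135 deg) = -0.7071, sin(-135 deg) = -0.7071
  joint[2] = (0.6498, -1.7854) + 10.5 * (-0.7071, -0.7071) = (0.6498 + -7.4246, -1.7854 + -7.4246) = (-6.7748, -9.2100)
End effector: (-6.7748, -9.2100)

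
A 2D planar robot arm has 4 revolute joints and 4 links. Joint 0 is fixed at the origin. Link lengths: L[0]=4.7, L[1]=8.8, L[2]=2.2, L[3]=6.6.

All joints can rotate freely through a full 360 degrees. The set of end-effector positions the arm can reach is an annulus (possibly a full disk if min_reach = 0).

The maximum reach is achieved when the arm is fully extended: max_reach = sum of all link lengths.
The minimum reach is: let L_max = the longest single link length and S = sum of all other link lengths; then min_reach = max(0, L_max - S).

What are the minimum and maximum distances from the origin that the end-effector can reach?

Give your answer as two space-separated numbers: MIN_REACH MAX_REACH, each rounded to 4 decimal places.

Link lengths: [4.7, 8.8, 2.2, 6.6]
max_reach = 4.7 + 8.8 + 2.2 + 6.6 = 22.3
L_max = max([4.7, 8.8, 2.2, 6.6]) = 8.8
S (sum of others) = 22.3 - 8.8 = 13.5
min_reach = max(0, 8.8 - 13.5) = max(0, -4.7) = 0

Answer: 0.0000 22.3000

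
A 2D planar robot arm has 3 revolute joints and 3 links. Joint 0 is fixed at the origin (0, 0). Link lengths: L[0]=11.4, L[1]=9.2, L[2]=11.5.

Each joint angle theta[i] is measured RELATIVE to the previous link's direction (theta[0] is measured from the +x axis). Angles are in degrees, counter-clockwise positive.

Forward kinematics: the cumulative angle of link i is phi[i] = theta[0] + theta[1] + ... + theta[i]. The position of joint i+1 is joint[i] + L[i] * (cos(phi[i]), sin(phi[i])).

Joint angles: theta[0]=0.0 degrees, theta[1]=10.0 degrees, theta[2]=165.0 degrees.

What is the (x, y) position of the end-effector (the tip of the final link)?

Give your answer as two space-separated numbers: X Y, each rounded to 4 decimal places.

Answer: 9.0040 2.5999

Derivation:
joint[0] = (0.0000, 0.0000)  (base)
link 0: phi[0] = 0 = 0 deg
  cos(0 deg) = 1.0000, sin(0 deg) = 0.0000
  joint[1] = (0.0000, 0.0000) + 11.4 * (1.0000, 0.0000) = (0.0000 + 11.4000, 0.0000 + 0.0000) = (11.4000, 0.0000)
link 1: phi[1] = 0 + 10 = 10 deg
  cos(10 deg) = 0.9848, sin(10 deg) = 0.1736
  joint[2] = (11.4000, 0.0000) + 9.2 * (0.9848, 0.1736) = (11.4000 + 9.0602, 0.0000 + 1.5976) = (20.4602, 1.5976)
link 2: phi[2] = 0 + 10 + 165 = 175 deg
  cos(175 deg) = -0.9962, sin(175 deg) = 0.0872
  joint[3] = (20.4602, 1.5976) + 11.5 * (-0.9962, 0.0872) = (20.4602 + -11.4562, 1.5976 + 1.0023) = (9.0040, 2.5999)
End effector: (9.0040, 2.5999)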